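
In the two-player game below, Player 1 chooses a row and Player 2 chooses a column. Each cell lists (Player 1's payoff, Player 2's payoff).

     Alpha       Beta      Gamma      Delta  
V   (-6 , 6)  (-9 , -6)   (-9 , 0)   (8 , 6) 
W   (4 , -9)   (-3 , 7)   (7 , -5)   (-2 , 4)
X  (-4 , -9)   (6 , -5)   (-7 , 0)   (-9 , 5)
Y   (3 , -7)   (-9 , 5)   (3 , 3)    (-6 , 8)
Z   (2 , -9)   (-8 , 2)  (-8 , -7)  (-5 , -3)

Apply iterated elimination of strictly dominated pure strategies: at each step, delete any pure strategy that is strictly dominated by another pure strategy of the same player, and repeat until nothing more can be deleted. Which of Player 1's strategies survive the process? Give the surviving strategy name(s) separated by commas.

V, W, X

For Player 1, W strictly dominates Y on the remaining columns (Alpha: 4>3, Beta: -3>-9, Gamma: 7>3, Delta: -2>-6); eliminate Y.
For Player 1, W strictly dominates Z on the remaining columns (Alpha: 4>2, Beta: -3>-8, Gamma: 7>-8, Delta: -2>-5); eliminate Z.
For Player 2, Delta strictly dominates Gamma on the remaining rows (V: 6>0, W: 4>-5, X: 5>0); eliminate Gamma.
Among the remaining strategies, none is strictly dominated by another pure strategy of the same player, so the elimination stops.
Surviving strategies — Player 1: {V, W, X}; Player 2: {Alpha, Beta, Delta}.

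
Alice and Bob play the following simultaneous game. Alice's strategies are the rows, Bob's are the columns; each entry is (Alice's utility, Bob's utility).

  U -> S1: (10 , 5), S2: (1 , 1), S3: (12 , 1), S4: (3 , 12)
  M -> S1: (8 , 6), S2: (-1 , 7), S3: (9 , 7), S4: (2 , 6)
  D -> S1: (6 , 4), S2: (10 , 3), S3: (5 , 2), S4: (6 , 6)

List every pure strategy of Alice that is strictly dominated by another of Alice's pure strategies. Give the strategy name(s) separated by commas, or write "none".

M

U is not dominated — it holds its own against M at S1 (10>8); D at S1 (10>6).
U strictly dominates M — S1: 10>8, S2: 1>-1, S3: 12>9, S4: 3>2.
Nothing dominates D: U at S2 (10>1); M at S2 (10>-1).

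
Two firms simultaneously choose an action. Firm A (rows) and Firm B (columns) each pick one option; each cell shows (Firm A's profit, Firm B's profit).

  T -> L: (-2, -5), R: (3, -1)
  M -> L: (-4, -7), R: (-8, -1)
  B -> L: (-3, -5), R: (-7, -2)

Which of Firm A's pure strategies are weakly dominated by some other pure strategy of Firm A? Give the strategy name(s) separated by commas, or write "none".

M, B

T: no other strategy beats it everywhere (M at L (-2>-4); B at L (-2>-3)).
M is weakly dominated by T (L: -2>-4, R: 3>-8).
T weakly dominates B — L: -2>-3, R: 3>-7.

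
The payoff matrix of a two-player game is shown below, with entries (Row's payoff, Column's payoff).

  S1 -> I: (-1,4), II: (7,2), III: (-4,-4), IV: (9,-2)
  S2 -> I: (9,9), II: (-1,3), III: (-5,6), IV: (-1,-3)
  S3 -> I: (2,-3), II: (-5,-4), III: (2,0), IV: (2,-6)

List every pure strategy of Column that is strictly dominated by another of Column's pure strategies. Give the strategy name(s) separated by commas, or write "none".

I is not dominated — it holds its own against II at S1 (4>2); III at S1 (4>-4); IV at S1 (4>-2).
II is strictly dominated by I (S1: 4>2, S2: 9>3, S3: -3>-4).
Nothing dominates III: I at S3 (0>-3); II at S2 (6>3); IV at S2 (6>-3).
IV is strictly dominated by I (S1: 4>-2, S2: 9>-3, S3: -3>-6).

II, IV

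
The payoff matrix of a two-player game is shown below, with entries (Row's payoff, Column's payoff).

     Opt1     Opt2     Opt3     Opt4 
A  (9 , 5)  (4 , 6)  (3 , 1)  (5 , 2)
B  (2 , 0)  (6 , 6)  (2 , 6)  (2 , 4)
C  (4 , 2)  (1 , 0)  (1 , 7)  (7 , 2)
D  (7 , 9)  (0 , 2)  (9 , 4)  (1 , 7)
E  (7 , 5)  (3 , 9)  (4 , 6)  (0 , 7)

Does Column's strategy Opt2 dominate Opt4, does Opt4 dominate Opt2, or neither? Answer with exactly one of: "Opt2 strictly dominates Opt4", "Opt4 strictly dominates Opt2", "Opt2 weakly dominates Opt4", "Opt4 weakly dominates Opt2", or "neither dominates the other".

Opt2's payoffs vs Opt4's, by Row's action — A: 6>2, B: 6>4, C: 0<2, D: 2<7, E: 9>7.
Opt2 does better at A, B, E but worse at C, D; neither strategy dominates the other.

neither dominates the other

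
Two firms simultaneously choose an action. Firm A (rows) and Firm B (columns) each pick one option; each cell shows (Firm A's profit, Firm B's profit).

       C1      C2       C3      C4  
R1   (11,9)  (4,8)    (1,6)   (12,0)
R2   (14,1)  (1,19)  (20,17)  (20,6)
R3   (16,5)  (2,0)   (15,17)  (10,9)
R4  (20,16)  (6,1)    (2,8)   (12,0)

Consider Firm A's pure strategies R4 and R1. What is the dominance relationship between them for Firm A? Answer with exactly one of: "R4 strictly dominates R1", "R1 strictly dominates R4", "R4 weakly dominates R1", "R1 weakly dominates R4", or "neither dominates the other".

Compare R4 to R1 across each opponent action: C1: 20>11, C2: 6>4, C3: 2>1, C4: 12=12.
R4 is at least as good everywhere and strictly better somewhere (tied only at C4), so R4 weakly but not strictly dominates R1.

R4 weakly dominates R1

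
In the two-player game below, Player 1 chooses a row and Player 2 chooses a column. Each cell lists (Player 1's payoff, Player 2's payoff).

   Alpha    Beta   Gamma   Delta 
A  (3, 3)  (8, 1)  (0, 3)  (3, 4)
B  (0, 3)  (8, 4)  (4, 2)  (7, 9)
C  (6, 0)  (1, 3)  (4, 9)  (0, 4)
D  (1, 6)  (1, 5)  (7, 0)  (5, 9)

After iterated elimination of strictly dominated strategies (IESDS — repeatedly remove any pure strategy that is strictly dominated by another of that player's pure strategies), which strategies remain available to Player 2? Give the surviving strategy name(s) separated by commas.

Column Alpha is eliminated: Delta beats it against every remaining row (A: 4>3, B: 9>3, C: 4>0, D: 9>6).
For Player 2, Delta strictly dominates Beta on the remaining rows (A: 4>1, B: 9>4, C: 4>3, D: 9>5); eliminate Beta.
For Player 1, B strictly dominates A on the remaining columns (Gamma: 4>0, Delta: 7>3); eliminate A.
Player 1's strategy C is strictly dominated by D (Gamma: 7>4, Delta: 5>0) and is removed.
Column Gamma is eliminated: Delta beats it against every remaining row (B: 9>2, D: 9>0).
For Player 1, B strictly dominates D on the remaining columns (Delta: 7>5); eliminate D.
Among the remaining strategies, none is strictly dominated by another pure strategy of the same player, so the elimination stops.
Surviving strategies — Player 1: {B}; Player 2: {Delta}.

Delta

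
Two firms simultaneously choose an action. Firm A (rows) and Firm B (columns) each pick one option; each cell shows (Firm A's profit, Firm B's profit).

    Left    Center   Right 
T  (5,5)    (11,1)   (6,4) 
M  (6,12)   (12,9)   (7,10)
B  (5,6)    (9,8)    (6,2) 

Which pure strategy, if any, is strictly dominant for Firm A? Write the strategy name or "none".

M vs T: Left: 6>5, Center: 12>11, Right: 7>6.
M vs B: Left: 6>5, Center: 12>9, Right: 7>6.
M strictly beats every other strategy against every opponent action, so it is strictly dominant.

M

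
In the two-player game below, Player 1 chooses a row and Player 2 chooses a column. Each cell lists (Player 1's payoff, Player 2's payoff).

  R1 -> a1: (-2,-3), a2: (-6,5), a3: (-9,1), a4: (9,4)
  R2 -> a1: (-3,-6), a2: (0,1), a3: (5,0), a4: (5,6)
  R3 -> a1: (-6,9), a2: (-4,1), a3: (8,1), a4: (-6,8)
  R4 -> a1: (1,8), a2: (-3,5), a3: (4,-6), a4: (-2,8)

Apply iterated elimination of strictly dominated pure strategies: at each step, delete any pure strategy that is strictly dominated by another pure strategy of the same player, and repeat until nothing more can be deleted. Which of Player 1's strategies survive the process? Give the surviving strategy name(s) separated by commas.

R1, R2, R4

For Player 2, a4 strictly dominates a3 on the remaining rows (R1: 4>1, R2: 6>0, R3: 8>1, R4: 8>-6); eliminate a3.
Player 1's strategy R3 is strictly dominated by R2 (a1: -3>-6, a2: 0>-4, a4: 5>-6) and is removed.
Among the remaining strategies, none is strictly dominated by another pure strategy of the same player, so the elimination stops.
Surviving strategies — Player 1: {R1, R2, R4}; Player 2: {a1, a2, a4}.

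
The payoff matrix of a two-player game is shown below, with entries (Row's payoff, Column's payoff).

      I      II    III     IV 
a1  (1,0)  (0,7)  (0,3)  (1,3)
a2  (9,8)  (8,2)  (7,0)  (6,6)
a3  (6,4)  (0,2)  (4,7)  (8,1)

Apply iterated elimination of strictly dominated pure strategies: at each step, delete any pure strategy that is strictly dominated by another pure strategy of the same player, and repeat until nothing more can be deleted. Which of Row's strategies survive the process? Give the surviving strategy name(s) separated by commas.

For Row, a2 strictly dominates a1 on the remaining columns (I: 9>1, II: 8>0, III: 7>0, IV: 6>1); eliminate a1.
Column's strategy II is strictly dominated by I (a2: 8>2, a3: 4>2) and is removed.
Column IV is eliminated: I beats it against every remaining row (a2: 8>6, a3: 4>1).
For Row, a2 strictly dominates a3 on the remaining columns (I: 9>6, III: 7>4); eliminate a3.
Column's strategy III is strictly dominated by I (a2: 8>0) and is removed.
Among the remaining strategies, none is strictly dominated by another pure strategy of the same player, so the elimination stops.
Surviving strategies — Row: {a2}; Column: {I}.

a2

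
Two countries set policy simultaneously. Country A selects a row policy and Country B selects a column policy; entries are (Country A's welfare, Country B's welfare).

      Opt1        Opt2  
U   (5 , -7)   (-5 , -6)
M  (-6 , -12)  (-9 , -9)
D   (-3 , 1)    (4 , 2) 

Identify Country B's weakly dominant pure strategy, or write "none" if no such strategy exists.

Opt2 vs Opt1: U: -6>-7, M: -9>-12, D: 2>1.
Opt2 is at least as good as every other strategy against every opponent action, so it is weakly dominant.

Opt2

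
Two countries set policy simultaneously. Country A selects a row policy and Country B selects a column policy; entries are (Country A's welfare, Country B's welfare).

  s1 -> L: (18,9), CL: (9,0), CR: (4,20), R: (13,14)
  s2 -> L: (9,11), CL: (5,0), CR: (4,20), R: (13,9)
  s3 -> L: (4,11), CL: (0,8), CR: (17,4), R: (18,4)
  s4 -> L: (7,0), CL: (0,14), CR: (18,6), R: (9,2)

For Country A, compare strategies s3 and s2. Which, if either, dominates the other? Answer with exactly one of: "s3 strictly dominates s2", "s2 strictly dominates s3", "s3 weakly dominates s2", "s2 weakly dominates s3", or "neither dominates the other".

neither dominates the other

s3's payoffs vs s2's, by Country B's action — L: 4<9, CL: 0<5, CR: 17>4, R: 18>13.
s3 does better at CR, R but worse at L, CL; neither strategy dominates the other.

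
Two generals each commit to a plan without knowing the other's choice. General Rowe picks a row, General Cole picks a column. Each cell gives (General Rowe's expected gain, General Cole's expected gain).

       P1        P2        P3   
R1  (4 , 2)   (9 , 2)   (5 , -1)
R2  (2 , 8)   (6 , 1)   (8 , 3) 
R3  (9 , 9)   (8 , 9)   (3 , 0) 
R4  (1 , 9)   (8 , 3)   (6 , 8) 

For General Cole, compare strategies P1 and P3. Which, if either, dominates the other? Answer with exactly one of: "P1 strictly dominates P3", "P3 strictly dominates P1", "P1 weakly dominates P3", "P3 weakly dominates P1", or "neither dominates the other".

Compare P1 to P3 across every action of General Rowe: R1: 2>-1, R2: 8>3, R3: 9>0, R4: 9>8.
P1 gives a strictly higher payoff against every action of General Rowe, so P1 strictly dominates P3.

P1 strictly dominates P3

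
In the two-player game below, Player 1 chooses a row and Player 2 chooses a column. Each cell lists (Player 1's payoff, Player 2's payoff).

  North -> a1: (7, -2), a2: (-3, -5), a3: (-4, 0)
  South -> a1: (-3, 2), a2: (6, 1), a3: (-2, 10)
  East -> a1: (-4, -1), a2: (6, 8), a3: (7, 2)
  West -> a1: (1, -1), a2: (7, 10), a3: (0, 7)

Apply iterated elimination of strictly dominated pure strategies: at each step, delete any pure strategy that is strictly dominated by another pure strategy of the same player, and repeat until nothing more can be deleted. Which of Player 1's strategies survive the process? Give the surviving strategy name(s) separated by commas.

West

For Player 1, West strictly dominates South on the remaining columns (a1: 1>-3, a2: 7>6, a3: 0>-2); eliminate South.
For Player 2, a3 strictly dominates a1 on the remaining rows (North: 0>-2, East: 2>-1, West: 7>-1); eliminate a1.
Row North is eliminated: East beats it against every remaining column (a2: 6>-3, a3: 7>-4).
For Player 2, a2 strictly dominates a3 on the remaining rows (East: 8>2, West: 10>7); eliminate a3.
For Player 1, West strictly dominates East on the remaining columns (a2: 7>6); eliminate East.
Among the remaining strategies, none is strictly dominated by another pure strategy of the same player, so the elimination stops.
Surviving strategies — Player 1: {West}; Player 2: {a2}.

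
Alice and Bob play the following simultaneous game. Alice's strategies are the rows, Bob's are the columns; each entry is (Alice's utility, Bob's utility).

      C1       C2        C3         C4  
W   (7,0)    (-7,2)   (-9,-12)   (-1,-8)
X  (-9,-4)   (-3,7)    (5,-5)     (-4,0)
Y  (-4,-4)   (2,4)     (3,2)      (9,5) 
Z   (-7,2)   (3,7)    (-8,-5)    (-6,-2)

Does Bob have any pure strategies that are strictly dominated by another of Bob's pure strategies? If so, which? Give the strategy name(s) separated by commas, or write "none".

C2 strictly dominates C1 — W: 2>0, X: 7>-4, Y: 4>-4, Z: 7>2.
Nothing dominates C2: C1 at W (2>0); C3 at W (2>-12); C4 at W (2>-8).
C2 strictly dominates C3 — W: 2>-12, X: 7>-5, Y: 4>2, Z: 7>-5.
C4: no other strategy beats it everywhere (C1 at X (0>-4); C2 at Y (5>4); C3 at W (-8>-12)).

C1, C3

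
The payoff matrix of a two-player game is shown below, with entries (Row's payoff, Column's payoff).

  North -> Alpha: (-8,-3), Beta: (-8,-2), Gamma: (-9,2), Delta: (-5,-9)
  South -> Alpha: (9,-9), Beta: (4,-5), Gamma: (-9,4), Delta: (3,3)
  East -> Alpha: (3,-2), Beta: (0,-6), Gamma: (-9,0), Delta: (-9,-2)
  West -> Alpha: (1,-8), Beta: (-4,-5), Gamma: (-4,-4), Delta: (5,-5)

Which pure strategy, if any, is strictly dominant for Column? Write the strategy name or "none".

Gamma vs Alpha: North: 2>-3, South: 4>-9, East: 0>-2, West: -4>-8.
Gamma vs Beta: North: 2>-2, South: 4>-5, East: 0>-6, West: -4>-5.
Gamma vs Delta: North: 2>-9, South: 4>3, East: 0>-2, West: -4>-5.
Gamma strictly beats every other strategy against every opponent action, so it is strictly dominant.

Gamma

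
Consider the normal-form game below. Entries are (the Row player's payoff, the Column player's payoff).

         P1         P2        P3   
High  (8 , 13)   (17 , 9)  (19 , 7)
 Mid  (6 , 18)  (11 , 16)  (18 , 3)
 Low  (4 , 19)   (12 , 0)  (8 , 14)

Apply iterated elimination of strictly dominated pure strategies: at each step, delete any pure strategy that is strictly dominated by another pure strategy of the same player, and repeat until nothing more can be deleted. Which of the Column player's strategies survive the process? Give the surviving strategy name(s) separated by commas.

Row Mid is eliminated: High beats it against every remaining column (P1: 8>6, P2: 17>11, P3: 19>18).
The Row player's strategy Low is strictly dominated by High (P1: 8>4, P2: 17>12, P3: 19>8) and is removed.
The Column player's strategy P2 is strictly dominated by P1 (High: 13>9) and is removed.
Column P3 is eliminated: P1 beats it against every remaining row (High: 13>7).
Among the remaining strategies, none is strictly dominated by another pure strategy of the same player, so the elimination stops.
Surviving strategies — the Row player: {High}; the Column player: {P1}.

P1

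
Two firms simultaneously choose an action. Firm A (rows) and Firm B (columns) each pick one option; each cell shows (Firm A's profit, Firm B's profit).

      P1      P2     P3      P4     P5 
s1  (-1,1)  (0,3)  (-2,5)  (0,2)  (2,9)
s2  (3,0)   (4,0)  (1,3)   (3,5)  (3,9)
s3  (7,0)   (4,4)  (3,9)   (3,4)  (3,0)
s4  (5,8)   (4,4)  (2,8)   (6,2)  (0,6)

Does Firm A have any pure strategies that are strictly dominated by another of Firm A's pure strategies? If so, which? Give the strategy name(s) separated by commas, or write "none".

s1

s2 strictly dominates s1 — P1: 3>-1, P2: 4>0, P3: 1>-2, P4: 3>0, P5: 3>2.
s2 is not dominated — it holds its own against s1 at P1 (3>-1); s3 at P2 (4=4); s4 at P2 (4=4).
s3 is not dominated — it holds its own against s1 at P1 (7>-1); s2 at P1 (7>3); s4 at P1 (7>5).
s4: no other strategy beats it everywhere (s1 at P1 (5>-1); s2 at P1 (5>3); s3 at P2 (4=4)).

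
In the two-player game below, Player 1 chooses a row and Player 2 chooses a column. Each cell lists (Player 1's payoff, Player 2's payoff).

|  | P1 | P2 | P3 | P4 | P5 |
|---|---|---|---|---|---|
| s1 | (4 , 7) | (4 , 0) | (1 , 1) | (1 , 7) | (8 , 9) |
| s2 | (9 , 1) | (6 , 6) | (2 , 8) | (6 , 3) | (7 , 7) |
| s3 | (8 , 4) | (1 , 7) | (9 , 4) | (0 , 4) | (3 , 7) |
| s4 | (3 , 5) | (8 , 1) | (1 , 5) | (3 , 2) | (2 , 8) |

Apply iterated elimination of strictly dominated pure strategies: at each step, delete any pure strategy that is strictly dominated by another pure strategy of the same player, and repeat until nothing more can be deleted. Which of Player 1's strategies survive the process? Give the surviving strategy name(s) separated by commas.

s1, s2, s3, s4

For Player 2, P5 strictly dominates P1 on the remaining rows (s1: 9>7, s2: 7>1, s3: 7>4, s4: 8>5); eliminate P1.
Column P4 is eliminated: P5 beats it against every remaining row (s1: 9>7, s2: 7>3, s3: 7>4, s4: 8>2).
Among the remaining strategies, none is strictly dominated by another pure strategy of the same player, so the elimination stops.
Surviving strategies — Player 1: {s1, s2, s3, s4}; Player 2: {P2, P3, P5}.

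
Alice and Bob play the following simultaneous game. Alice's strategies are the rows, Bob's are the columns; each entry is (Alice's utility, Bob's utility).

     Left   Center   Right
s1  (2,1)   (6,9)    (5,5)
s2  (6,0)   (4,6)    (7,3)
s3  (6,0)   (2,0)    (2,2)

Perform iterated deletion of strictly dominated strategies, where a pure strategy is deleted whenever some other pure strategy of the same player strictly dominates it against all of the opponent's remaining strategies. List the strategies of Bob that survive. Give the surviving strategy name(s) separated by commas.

Bob's strategy Left is strictly dominated by Right (s1: 5>1, s2: 3>0, s3: 2>0) and is removed.
Alice's strategy s3 is strictly dominated by s1 (Center: 6>2, Right: 5>2) and is removed.
Column Right is eliminated: Center beats it against every remaining row (s1: 9>5, s2: 6>3).
For Alice, s1 strictly dominates s2 on the remaining columns (Center: 6>4); eliminate s2.
Among the remaining strategies, none is strictly dominated by another pure strategy of the same player, so the elimination stops.
Surviving strategies — Alice: {s1}; Bob: {Center}.

Center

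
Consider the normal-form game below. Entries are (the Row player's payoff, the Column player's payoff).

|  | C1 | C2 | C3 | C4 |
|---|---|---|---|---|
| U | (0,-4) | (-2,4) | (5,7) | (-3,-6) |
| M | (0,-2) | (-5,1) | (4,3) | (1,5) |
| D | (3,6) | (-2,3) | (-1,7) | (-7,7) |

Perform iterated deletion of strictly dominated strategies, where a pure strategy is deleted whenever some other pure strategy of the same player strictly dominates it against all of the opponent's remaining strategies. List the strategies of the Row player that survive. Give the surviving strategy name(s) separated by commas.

Column C1 is eliminated: C3 beats it against every remaining row (U: 7>-4, M: 3>-2, D: 7>6).
The Column player's strategy C2 is strictly dominated by C3 (U: 7>4, M: 3>1, D: 7>3) and is removed.
For the Row player, U strictly dominates D on the remaining columns (C3: 5>-1, C4: -3>-7); eliminate D.
Among the remaining strategies, none is strictly dominated by another pure strategy of the same player, so the elimination stops.
Surviving strategies — the Row player: {U, M}; the Column player: {C3, C4}.

U, M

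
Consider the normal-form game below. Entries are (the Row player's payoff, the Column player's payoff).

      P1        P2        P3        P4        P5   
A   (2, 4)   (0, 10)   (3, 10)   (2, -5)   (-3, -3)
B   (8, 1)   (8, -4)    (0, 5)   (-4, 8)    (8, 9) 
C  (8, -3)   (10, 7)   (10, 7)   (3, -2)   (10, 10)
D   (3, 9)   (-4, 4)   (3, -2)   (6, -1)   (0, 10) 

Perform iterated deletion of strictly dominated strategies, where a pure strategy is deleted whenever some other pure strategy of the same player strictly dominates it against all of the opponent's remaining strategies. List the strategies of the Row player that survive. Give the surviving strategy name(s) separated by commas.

Row A is eliminated: C beats it against every remaining column (P1: 8>2, P2: 10>0, P3: 10>3, P4: 3>2, P5: 10>-3).
The Column player's strategy P1 is strictly dominated by P5 (B: 9>1, C: 10>-3, D: 10>9) and is removed.
Row B is eliminated: C beats it against every remaining column (P2: 10>8, P3: 10>0, P4: 3>-4, P5: 10>8).
For the Column player, P5 strictly dominates P2 on the remaining rows (C: 10>7, D: 10>4); eliminate P2.
For the Column player, P5 strictly dominates P3 on the remaining rows (C: 10>7, D: 10>-2); eliminate P3.
Column P4 is eliminated: P5 beats it against every remaining row (C: 10>-2, D: 10>-1).
Row D is eliminated: C beats it against every remaining column (P5: 10>0).
Among the remaining strategies, none is strictly dominated by another pure strategy of the same player, so the elimination stops.
Surviving strategies — the Row player: {C}; the Column player: {P5}.

C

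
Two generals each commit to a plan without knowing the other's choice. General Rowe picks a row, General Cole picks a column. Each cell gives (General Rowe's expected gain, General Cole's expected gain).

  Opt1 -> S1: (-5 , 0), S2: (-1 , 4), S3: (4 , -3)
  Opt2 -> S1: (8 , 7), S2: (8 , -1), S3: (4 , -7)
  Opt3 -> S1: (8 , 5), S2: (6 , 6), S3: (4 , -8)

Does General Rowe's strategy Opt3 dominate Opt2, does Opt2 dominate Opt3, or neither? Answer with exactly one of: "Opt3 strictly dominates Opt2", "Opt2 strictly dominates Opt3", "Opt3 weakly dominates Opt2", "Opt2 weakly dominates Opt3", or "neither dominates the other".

Opt2 weakly dominates Opt3

Opt3's payoffs vs Opt2's, by General Cole's action — S1: 8=8, S2: 6<8, S3: 4=4.
Opt2 is at least as good everywhere and strictly better somewhere (tied at S1, S3), so Opt2 weakly dominates Opt3.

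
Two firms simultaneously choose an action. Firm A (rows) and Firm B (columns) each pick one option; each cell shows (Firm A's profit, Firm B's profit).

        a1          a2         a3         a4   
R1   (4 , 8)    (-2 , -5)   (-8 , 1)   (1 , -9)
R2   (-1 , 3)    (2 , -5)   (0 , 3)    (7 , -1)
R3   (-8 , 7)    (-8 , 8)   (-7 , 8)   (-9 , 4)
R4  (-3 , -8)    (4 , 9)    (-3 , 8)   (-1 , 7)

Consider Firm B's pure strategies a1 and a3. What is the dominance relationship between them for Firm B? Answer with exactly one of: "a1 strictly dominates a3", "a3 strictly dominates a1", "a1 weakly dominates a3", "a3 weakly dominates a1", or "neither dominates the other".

neither dominates the other

Compare a1 to a3 across every action of Firm A: R1: 8>1, R2: 3=3, R3: 7<8, R4: -8<8.
a1 does better at R1 but worse at R3, R4; neither strategy dominates the other.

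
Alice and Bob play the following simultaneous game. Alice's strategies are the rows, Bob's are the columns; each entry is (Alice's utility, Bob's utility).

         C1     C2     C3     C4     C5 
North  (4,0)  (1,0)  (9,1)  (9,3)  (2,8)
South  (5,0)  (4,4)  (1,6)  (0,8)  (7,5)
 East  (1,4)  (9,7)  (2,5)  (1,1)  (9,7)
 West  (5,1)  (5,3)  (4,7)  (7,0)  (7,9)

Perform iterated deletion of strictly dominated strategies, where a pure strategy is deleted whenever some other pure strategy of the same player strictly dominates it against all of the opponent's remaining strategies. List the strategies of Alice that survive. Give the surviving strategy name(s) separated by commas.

Bob's strategy C1 is strictly dominated by C3 (North: 1>0, South: 6>0, East: 5>4, West: 7>1) and is removed.
For Alice, East strictly dominates South on the remaining columns (C2: 9>4, C3: 2>1, C4: 1>0, C5: 9>7); eliminate South.
Column C3 is eliminated: C5 beats it against every remaining row (North: 8>1, East: 7>5, West: 9>7).
For Bob, C5 strictly dominates C4 on the remaining rows (North: 8>3, East: 7>1, West: 9>0); eliminate C4.
Row North is eliminated: East beats it against every remaining column (C2: 9>1, C5: 9>2).
Row West is eliminated: East beats it against every remaining column (C2: 9>5, C5: 9>7).
Among the remaining strategies, none is strictly dominated by another pure strategy of the same player, so the elimination stops.
Surviving strategies — Alice: {East}; Bob: {C2, C5}.

East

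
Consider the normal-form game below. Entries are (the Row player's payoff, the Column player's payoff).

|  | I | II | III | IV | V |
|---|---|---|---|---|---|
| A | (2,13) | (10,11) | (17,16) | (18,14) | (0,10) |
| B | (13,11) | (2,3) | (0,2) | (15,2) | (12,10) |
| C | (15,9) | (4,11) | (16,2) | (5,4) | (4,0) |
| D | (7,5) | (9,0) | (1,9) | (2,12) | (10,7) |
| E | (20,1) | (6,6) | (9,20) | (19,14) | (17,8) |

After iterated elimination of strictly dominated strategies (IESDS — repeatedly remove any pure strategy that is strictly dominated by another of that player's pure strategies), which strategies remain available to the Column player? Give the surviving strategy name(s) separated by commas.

I, II, III, IV

The Row player's strategy B is strictly dominated by E (I: 20>13, II: 6>2, III: 9>0, IV: 19>15, V: 17>12) and is removed.
Column V is eliminated: III beats it against every remaining row (A: 16>10, C: 2>0, D: 9>7, E: 20>8).
Among the remaining strategies, none is strictly dominated by another pure strategy of the same player, so the elimination stops.
Surviving strategies — the Row player: {A, C, D, E}; the Column player: {I, II, III, IV}.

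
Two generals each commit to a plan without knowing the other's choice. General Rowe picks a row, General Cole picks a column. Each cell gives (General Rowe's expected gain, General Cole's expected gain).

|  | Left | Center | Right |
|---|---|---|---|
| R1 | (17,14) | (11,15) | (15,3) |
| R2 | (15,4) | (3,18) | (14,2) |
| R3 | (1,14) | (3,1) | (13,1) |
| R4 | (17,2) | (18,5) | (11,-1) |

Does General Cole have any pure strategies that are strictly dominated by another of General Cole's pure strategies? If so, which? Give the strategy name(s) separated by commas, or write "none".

Right

Nothing dominates Left: Center at R3 (14>1); Right at R1 (14>3).
Nothing dominates Center: Left at R1 (15>14); Right at R1 (15>3).
Left strictly dominates Right — R1: 14>3, R2: 4>2, R3: 14>1, R4: 2>-1.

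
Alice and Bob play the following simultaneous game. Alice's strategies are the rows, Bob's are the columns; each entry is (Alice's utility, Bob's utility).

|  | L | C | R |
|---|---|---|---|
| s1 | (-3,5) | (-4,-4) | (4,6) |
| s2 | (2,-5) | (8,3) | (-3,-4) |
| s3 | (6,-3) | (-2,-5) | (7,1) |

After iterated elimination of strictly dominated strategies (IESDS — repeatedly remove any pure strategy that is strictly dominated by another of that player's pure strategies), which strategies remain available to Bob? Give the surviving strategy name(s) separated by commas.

Alice's strategy s1 is strictly dominated by s3 (L: 6>-3, C: -2>-4, R: 7>4) and is removed.
Column L is eliminated: R beats it against every remaining row (s2: -4>-5, s3: 1>-3).
Among the remaining strategies, none is strictly dominated by another pure strategy of the same player, so the elimination stops.
Surviving strategies — Alice: {s2, s3}; Bob: {C, R}.

C, R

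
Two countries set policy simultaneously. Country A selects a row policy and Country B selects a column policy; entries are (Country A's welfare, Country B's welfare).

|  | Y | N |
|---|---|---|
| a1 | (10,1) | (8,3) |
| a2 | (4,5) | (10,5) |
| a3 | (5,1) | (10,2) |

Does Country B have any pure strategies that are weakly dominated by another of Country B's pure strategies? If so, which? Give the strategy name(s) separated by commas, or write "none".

Y: dominated, since N does at least as well everywhere (a1: 3>1, a2: 5=5, a3: 2>1).
N is not dominated — it holds its own against Y at a1 (3>1).

Y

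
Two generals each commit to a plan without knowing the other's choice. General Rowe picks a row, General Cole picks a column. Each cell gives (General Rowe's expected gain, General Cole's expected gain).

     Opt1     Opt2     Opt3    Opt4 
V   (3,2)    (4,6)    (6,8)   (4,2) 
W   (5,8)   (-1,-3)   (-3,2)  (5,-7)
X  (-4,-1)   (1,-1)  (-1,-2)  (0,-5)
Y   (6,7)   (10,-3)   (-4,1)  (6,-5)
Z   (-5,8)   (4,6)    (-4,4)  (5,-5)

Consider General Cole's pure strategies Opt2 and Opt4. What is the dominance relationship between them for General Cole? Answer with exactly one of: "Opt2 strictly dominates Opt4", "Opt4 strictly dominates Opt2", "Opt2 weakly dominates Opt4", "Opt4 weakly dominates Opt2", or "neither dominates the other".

Opt2's payoffs vs Opt4's, by General Rowe's action — V: 6>2, W: -3>-7, X: -1>-5, Y: -3>-5, Z: 6>-5.
Opt2 gives a strictly higher payoff against every action of General Rowe, so Opt2 strictly dominates Opt4.

Opt2 strictly dominates Opt4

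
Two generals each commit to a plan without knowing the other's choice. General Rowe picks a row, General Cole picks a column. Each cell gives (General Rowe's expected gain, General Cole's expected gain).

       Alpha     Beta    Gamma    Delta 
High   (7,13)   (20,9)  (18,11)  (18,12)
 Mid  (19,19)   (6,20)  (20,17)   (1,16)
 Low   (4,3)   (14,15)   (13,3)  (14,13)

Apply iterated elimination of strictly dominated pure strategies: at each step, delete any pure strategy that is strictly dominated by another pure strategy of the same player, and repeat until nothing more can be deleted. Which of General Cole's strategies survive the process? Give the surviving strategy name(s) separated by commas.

Row Low is eliminated: High beats it against every remaining column (Alpha: 7>4, Beta: 20>14, Gamma: 18>13, Delta: 18>14).
General Cole's strategy Gamma is strictly dominated by Alpha (High: 13>11, Mid: 19>17) and is removed.
Column Delta is eliminated: Alpha beats it against every remaining row (High: 13>12, Mid: 19>16).
Among the remaining strategies, none is strictly dominated by another pure strategy of the same player, so the elimination stops.
Surviving strategies — General Rowe: {High, Mid}; General Cole: {Alpha, Beta}.

Alpha, Beta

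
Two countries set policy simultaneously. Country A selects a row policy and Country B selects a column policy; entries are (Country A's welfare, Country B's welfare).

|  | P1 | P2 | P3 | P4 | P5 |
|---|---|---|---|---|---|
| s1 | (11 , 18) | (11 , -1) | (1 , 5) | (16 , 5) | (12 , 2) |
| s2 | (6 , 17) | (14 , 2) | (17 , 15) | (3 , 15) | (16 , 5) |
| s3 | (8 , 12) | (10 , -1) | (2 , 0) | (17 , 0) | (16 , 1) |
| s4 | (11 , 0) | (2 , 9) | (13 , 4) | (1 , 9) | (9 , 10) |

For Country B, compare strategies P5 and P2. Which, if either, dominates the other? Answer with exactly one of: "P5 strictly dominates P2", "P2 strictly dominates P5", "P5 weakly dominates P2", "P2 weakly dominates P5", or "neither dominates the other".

P5's payoffs vs P2's, by Country A's action — s1: 2>-1, s2: 5>2, s3: 1>-1, s4: 10>9.
Every comparison favours P5, so P5 strictly dominates P2.

P5 strictly dominates P2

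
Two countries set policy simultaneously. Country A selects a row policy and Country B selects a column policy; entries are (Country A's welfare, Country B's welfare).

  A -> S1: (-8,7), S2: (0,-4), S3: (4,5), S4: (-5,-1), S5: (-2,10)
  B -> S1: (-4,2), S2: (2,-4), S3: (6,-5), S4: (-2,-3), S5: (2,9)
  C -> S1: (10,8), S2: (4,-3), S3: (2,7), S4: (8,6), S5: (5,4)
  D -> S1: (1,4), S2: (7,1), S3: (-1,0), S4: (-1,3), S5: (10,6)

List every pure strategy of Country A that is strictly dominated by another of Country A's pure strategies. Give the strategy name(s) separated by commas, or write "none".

A: dominated, since B does at least as well everywhere (S1: -4>-8, S2: 2>0, S3: 6>4, S4: -2>-5, S5: 2>-2).
Nothing dominates B: A at S1 (-4>-8); C at S3 (6>2); D at S3 (6>-1).
Nothing dominates C: A at S1 (10>-8); B at S1 (10>-4); D at S1 (10>1).
Nothing dominates D: A at S1 (1>-8); B at S1 (1>-4); C at S2 (7>4).

A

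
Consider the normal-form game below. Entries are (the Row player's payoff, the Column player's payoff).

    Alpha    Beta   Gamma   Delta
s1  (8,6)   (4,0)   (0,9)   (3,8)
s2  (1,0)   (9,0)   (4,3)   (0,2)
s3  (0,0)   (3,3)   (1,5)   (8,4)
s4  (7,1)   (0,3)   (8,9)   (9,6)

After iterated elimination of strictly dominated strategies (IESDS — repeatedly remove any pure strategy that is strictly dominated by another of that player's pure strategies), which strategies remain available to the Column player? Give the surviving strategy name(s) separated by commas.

Gamma

For the Column player, Gamma strictly dominates Alpha on the remaining rows (s1: 9>6, s2: 3>0, s3: 5>0, s4: 9>1); eliminate Alpha.
The Column player's strategy Beta is strictly dominated by Gamma (s1: 9>0, s2: 3>0, s3: 5>3, s4: 9>3) and is removed.
For the Row player, s3 strictly dominates s1 on the remaining columns (Gamma: 1>0, Delta: 8>3); eliminate s1.
The Row player's strategy s2 is strictly dominated by s4 (Gamma: 8>4, Delta: 9>0) and is removed.
The Row player's strategy s3 is strictly dominated by s4 (Gamma: 8>1, Delta: 9>8) and is removed.
Column Delta is eliminated: Gamma beats it against every remaining row (s4: 9>6).
Among the remaining strategies, none is strictly dominated by another pure strategy of the same player, so the elimination stops.
Surviving strategies — the Row player: {s4}; the Column player: {Gamma}.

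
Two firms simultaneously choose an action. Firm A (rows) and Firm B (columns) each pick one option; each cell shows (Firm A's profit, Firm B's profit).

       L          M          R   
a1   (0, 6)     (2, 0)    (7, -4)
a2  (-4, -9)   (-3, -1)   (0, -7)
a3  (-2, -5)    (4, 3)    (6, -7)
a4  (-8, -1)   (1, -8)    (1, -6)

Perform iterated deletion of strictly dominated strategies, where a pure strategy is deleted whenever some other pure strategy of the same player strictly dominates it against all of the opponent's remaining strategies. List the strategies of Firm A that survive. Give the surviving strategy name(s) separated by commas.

Row a2 is eliminated: a1 beats it against every remaining column (L: 0>-4, M: 2>-3, R: 7>0).
For Firm A, a1 strictly dominates a4 on the remaining columns (L: 0>-8, M: 2>1, R: 7>1); eliminate a4.
For Firm B, L strictly dominates R on the remaining rows (a1: 6>-4, a3: -5>-7); eliminate R.
Among the remaining strategies, none is strictly dominated by another pure strategy of the same player, so the elimination stops.
Surviving strategies — Firm A: {a1, a3}; Firm B: {L, M}.

a1, a3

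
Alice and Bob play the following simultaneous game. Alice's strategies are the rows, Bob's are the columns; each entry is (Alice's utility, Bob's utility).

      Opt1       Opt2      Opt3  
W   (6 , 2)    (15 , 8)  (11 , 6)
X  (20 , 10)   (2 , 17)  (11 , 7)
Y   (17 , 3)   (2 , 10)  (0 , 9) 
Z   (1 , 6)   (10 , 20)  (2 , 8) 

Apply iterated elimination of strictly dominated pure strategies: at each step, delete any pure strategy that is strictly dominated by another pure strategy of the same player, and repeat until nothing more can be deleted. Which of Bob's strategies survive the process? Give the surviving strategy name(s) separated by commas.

Opt2

For Alice, W strictly dominates Z on the remaining columns (Opt1: 6>1, Opt2: 15>10, Opt3: 11>2); eliminate Z.
Bob's strategy Opt1 is strictly dominated by Opt2 (W: 8>2, X: 17>10, Y: 10>3) and is removed.
Row Y is eliminated: W beats it against every remaining column (Opt2: 15>2, Opt3: 11>0).
Column Opt3 is eliminated: Opt2 beats it against every remaining row (W: 8>6, X: 17>7).
Row X is eliminated: W beats it against every remaining column (Opt2: 15>2).
Among the remaining strategies, none is strictly dominated by another pure strategy of the same player, so the elimination stops.
Surviving strategies — Alice: {W}; Bob: {Opt2}.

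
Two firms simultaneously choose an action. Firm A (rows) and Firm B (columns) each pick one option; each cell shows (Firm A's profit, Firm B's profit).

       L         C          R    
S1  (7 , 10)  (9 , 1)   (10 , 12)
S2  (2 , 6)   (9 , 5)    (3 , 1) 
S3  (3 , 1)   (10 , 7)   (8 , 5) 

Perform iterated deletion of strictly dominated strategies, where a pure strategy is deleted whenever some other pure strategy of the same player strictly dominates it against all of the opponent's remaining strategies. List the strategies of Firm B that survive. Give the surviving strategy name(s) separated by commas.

Row S2 is eliminated: S3 beats it against every remaining column (L: 3>2, C: 10>9, R: 8>3).
Firm B's strategy L is strictly dominated by R (S1: 12>10, S3: 5>1) and is removed.
Among the remaining strategies, none is strictly dominated by another pure strategy of the same player, so the elimination stops.
Surviving strategies — Firm A: {S1, S3}; Firm B: {C, R}.

C, R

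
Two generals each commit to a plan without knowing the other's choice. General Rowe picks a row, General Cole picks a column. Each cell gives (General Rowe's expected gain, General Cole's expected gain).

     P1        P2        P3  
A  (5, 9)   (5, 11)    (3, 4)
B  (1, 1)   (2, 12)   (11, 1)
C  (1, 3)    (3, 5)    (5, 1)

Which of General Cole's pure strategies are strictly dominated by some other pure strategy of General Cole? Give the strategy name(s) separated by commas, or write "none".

P1: dominated, since P2 does at least as well everywhere (A: 11>9, B: 12>1, C: 5>3).
P2 is not dominated — it holds its own against P1 at A (11>9); P3 at A (11>4).
P3: dominated, since P2 does at least as well everywhere (A: 11>4, B: 12>1, C: 5>1).

P1, P3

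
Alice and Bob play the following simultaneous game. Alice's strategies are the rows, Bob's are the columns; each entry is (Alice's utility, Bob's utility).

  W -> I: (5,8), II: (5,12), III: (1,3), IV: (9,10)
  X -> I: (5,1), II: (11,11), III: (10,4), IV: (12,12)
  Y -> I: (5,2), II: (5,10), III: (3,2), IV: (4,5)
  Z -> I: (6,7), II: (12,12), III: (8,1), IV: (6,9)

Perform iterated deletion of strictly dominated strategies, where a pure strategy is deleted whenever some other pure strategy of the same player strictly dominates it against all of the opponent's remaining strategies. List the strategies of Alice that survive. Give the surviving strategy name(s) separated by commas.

X, Z

Row Y is eliminated: Z beats it against every remaining column (I: 6>5, II: 12>5, III: 8>3, IV: 6>4).
Column I is eliminated: II beats it against every remaining row (W: 12>8, X: 11>1, Z: 12>7).
Alice's strategy W is strictly dominated by X (II: 11>5, III: 10>1, IV: 12>9) and is removed.
Bob's strategy III is strictly dominated by II (X: 11>4, Z: 12>1) and is removed.
Among the remaining strategies, none is strictly dominated by another pure strategy of the same player, so the elimination stops.
Surviving strategies — Alice: {X, Z}; Bob: {II, IV}.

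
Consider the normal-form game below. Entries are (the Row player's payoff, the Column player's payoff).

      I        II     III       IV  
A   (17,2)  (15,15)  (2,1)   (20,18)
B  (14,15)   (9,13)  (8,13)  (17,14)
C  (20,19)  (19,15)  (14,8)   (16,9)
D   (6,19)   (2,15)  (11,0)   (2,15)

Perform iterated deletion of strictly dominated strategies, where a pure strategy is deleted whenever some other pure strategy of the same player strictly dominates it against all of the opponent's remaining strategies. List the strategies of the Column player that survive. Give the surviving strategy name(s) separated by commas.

Row D is eliminated: C beats it against every remaining column (I: 20>6, II: 19>2, III: 14>11, IV: 16>2).
For the Column player, I strictly dominates III on the remaining rows (A: 2>1, B: 15>13, C: 19>8); eliminate III.
Row B is eliminated: A beats it against every remaining column (I: 17>14, II: 15>9, IV: 20>17).
Among the remaining strategies, none is strictly dominated by another pure strategy of the same player, so the elimination stops.
Surviving strategies — the Row player: {A, C}; the Column player: {I, II, IV}.

I, II, IV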